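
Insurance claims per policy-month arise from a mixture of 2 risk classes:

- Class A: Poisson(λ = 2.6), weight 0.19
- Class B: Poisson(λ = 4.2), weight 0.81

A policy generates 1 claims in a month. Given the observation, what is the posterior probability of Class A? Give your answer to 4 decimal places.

0.4183

P(component k | x) = P(Z=k)·f_k(x) / marginal(x), where marginal(x) = Σ_j P(Z=j)·f_j(x).
Poisson probabilities:
  p_A = e^(−2.6)·2.6^1/1! = 0.193111
  p_B = e^(−4.2)·4.2^1/1! = 0.0629814
Weight by the priors:
  P(Z=A)·p_A = 0.19 × 0.193111 = 0.0366911
  P(Z=B)·p_B = 0.81 × 0.0629814 = 0.051015
Denominator: 0.0366911 + 0.051015 = 0.0877061
Responsibility of Class A: 0.0366911 / 0.0877061 ≈ 0.4183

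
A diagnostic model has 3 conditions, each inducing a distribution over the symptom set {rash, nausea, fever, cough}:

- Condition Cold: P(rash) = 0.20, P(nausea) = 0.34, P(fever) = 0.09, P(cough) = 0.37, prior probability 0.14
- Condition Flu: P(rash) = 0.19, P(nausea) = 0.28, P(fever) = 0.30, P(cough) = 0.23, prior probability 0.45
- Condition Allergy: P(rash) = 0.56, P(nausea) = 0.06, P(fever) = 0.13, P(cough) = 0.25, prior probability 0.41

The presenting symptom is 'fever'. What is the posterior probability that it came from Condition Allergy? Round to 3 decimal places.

0.265

Posterior ∝ prior × likelihood, so P(k | x) ∝ w_k f_k(x); normalise over all components.
Evaluate each component's likelihood at the observed value:
  f_Cold = 0.09
  f_Flu = 0.3
  f_Allergy = 0.13
Prior × likelihood for each component:
  w_Cold·f_Cold = 0.14 × 0.09 = 0.0126
  w_Flu·f_Flu = 0.45 × 0.3 = 0.135
  w_Allergy·f_Allergy = 0.41 × 0.13 = 0.0533
Marginal: 0.0126 + 0.135 + 0.0533 = 0.2009
So the posterior for Condition Allergy is 0.0533 / 0.2009 ≈ 0.265.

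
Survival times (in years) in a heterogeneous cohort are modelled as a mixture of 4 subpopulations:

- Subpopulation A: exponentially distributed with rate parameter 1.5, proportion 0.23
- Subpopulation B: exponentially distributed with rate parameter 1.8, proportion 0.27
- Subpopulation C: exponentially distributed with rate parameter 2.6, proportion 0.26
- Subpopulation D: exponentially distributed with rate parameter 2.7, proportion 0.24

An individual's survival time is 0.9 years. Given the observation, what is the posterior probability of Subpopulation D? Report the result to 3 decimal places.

0.185

P(component k | x) = π_k·f_k(x) / marginal(x), where marginal(x) = Σ_j π_j·f_j(x).
Component likelihoods at x = 0.9 years:
  p_A = 0.38886
  p_B = 0.356218
  p_C = 0.250452
  p_D = 0.237699
Weight by the priors:
  π_A·p_A = 0.23 × 0.38886 = 0.0894379
  π_B·p_B = 0.27 × 0.356218 = 0.0961788
  π_C·p_C = 0.26 × 0.250452 = 0.0651175
  π_D·p_D = 0.24 × 0.237699 = 0.0570479
Evidence: 0.0894379 + 0.0961788 + 0.0651175 + 0.0570479 = 0.307782
P(Subpopulation D | the observation) = 0.0570479 / 0.307782 ≈ 0.185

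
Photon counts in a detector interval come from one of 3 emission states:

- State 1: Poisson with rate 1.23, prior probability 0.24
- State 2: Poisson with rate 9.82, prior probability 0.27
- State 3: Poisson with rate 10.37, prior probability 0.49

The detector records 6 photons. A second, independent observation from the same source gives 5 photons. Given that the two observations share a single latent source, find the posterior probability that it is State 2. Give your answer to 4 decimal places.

0.4755

P(component k | x) = π_k·f_k(x) / marginal(x), where marginal(x) = Σ_j π_j·f_j(x).
Since both observations come from the same component, the likelihood for component k is f_k(x₁)·f_k(x₂).
  p_1 = [0.00140578] × [0.00685744] = 9.64002e-06
  p_2 = [0.0676963] × [0.0413623] = 0.00280007
  p_3 = [0.0541634] × [0.0313385] = 0.0016974
Multiply by the mixture weights:
  π_1·p_1 = 0.24 × 9.64002e-06 = 2.31361e-06
  π_2·p_2 = 0.27 × 0.00280007 = 0.000756019
  π_3·p_3 = 0.49 × 0.0016974 = 0.000831728
Normaliser: 2.31361e-06 + 0.000756019 + 0.000831728 = 0.00159006
So the posterior for State 2 is 0.000756019 / 0.00159006 ≈ 0.4755.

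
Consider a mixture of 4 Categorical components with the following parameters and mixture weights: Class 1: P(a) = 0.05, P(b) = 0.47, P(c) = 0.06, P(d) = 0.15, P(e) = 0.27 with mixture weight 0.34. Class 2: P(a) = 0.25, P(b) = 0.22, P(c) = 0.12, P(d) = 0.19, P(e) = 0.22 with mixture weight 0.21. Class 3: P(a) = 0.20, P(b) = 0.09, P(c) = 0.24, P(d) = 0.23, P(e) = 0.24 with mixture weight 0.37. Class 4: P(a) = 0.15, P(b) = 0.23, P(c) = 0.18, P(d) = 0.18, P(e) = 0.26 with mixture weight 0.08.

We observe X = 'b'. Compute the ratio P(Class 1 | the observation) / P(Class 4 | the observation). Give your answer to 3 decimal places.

8.685

The posterior odds equal the prior odds times the likelihood ratio: (w_i/w_j)·(f_i(x)/f_j(x)).
Categorical probabilities:
  L_1 = P(b | comp) = 0.47
  L_2 = P(b | comp) = 0.22
  L_3 = P(b | comp) = 0.09
  L_4 = P(b | comp) = 0.23
Posterior odds = (w_1·L_1) / (w_4·L_4) = (0.34·0.47) / (0.08·0.23) = 0.1598 / 0.0184 ≈ 8.685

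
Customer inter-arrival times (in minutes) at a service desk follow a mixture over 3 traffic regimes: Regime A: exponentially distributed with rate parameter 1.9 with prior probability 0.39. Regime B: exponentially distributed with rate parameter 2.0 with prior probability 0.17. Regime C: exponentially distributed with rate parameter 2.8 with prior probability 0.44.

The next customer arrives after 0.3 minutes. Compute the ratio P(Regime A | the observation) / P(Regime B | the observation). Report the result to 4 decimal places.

Only the two components matter; the odds are (w_i f_i(x)) / (w_j f_j(x)).
Evaluate each component's likelihood at the observed value:
  L_A = 1.0745
  L_B = 1.09762
  L_C = 1.20879
0.419054 / 0.186596 ≈ 2.2458

2.2458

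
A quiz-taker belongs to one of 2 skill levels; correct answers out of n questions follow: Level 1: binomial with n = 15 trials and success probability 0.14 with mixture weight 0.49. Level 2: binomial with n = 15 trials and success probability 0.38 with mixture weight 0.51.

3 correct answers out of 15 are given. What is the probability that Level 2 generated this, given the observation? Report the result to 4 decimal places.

Posterior ∝ prior × likelihood, so P(k | x) ∝ π_k f_k(x); normalise over all components.
Binomial probabilities:
  L_1 = C(15,3)·0.14^3·0.86^12 = 455·0.002744·0.163675 = 0.204351
  L_2 = C(15,3)·0.38^3·0.62^12 = 455·0.054872·0.00322627 = 0.0805494
Unnormalised posteriors:
  π_1·L_1 = 0.49 × 0.204351 = 0.100132
  π_2·L_2 = 0.51 × 0.0805494 = 0.0410802
Normaliser: 0.100132 + 0.0410802 = 0.141212
P(Level 2 | data) = 0.0410802 / 0.141212 ≈ 0.2909

0.2909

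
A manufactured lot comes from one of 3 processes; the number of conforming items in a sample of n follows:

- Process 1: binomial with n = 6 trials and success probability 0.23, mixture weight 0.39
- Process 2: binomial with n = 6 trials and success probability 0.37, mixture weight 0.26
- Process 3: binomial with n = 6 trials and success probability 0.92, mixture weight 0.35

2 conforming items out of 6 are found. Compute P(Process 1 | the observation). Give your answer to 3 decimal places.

0.563

By Bayes' theorem, P(k | x) = π_k f_k(x) / Σ_j π_j f_j(x).
Evaluate each component's likelihood at the observed value:
  p_1 = 0.278939
  p_2 = 0.323487
  p_3 = 0.000520028
Weight by the priors:
  π_1·p_1 = 0.39 × 0.278939 = 0.108786
  π_2·p_2 = 0.26 × 0.323487 = 0.0841066
  π_3·p_3 = 0.35 × 0.000520028 = 0.00018201
Denominator: 0.108786 + 0.0841066 + 0.00018201 = 0.193075
Responsibility of Process 1: 0.108786 / 0.193075 ≈ 0.563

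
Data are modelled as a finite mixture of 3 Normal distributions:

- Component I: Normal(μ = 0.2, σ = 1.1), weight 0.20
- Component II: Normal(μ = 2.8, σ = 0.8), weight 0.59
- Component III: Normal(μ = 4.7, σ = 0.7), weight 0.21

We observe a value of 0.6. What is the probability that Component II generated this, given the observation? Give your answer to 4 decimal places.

0.0899

By Bayes' theorem, P(k | x) = π_k f_k(x) / Σ_j π_j f_j(x).
Component likelihoods at x = 0.6:
  L_I = (1/(1.1·√(2π)))·exp(−(0.6−0.2)²/(2·1.1²)) = 0.362675·exp(-0.06612) = 0.339472
  L_II = (1/(0.8·√(2π)))·exp(−(0.6−2.8)²/(2·0.8²)) = 0.498678·exp(-3.78125) = 0.011367
  L_III = (1/(0.7·√(2π)))·exp(−(0.6−4.7)²/(2·0.7²)) = 0.569918·exp(-17.15306) = 2.02457e-08
Prior × likelihood for each component:
  π_I·L_I = 0.20 × 0.339472 = 0.0678944
  π_II·L_II = 0.59 × 0.011367 = 0.0067065
  π_III·L_III = 0.21 × 2.02457e-08 = 4.25159e-09
Marginal: 0.0678944 + 0.0067065 + 4.25159e-09 = 0.0746009
P(Component II | data) ≈ 0.0899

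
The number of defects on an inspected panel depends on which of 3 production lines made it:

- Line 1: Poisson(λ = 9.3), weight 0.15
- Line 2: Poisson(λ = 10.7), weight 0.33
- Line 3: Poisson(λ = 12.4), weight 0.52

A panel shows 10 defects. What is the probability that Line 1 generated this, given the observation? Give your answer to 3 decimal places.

0.167

Apply Bayes' rule: the posterior for each component is proportional to its prior times its likelihood at x.
Component likelihoods at x = 10 defects:
  L_1 = 0.121935
  L_2 = 0.122215
  L_3 = 0.0975444
Unnormalised posteriors:
  P(Z=1)·L_1 = 0.15 × 0.121935 = 0.0182902
  P(Z=2)·L_2 = 0.33 × 0.122215 = 0.0403309
  P(Z=3)·L_3 = 0.52 × 0.0975444 = 0.0507231
Evidence: 0.0182902 + 0.0403309 + 0.0507231 = 0.109344
Responsibility of Line 1: 0.0182902 / 0.109344 ≈ 0.167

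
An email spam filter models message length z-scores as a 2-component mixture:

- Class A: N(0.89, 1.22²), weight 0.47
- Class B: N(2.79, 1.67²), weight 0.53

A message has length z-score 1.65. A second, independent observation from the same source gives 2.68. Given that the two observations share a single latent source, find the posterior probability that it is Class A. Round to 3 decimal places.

0.371

By Bayes' theorem, P(k | x) = π_k f_k(x) / Σ_j π_j f_j(x).
Since both observations come from the same component, the likelihood for component k is f_k(x₁)·f_k(x₂).
  L_A = [(1/(1.22·√(2π)))·exp(−(1.65−0.89)²/(2·1.22²)) = 0.327002·exp(-0.19403) = 0.269329] × [0.111454] = 0.0300176
  L_B = [(1/(1.67·√(2π)))·exp(−(1.65−2.79)²/(2·1.67²)) = 0.238888·exp(-0.23300) = 0.189237] × [0.23837] = 0.0451083
Weight by the priors:
  π_A·L_A = 0.47 × 0.0300176 = 0.0141083
  π_B·L_B = 0.53 × 0.0451083 = 0.0239074
Denominator: 0.0141083 + 0.0239074 = 0.0380157
So the posterior for Class A is 0.0141083 / 0.0380157 ≈ 0.371.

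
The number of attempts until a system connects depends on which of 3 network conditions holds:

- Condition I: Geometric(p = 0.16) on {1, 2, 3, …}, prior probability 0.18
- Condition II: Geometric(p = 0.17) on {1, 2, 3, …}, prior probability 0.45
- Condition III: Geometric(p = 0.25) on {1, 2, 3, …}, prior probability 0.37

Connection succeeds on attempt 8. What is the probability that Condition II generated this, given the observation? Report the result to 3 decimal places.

The responsibility of component k is P(Z=k) f_k(x) divided by Σ_j P(Z=j) f_j(x).
Geometric probabilities:
  f_I = 0.16·(1−0.16)^7 = 0.16·0.29509 = 0.0472145
  f_II = 0.17·(1−0.17)^7 = 0.17·0.271361 = 0.0461313
  f_III = 0.25·(1−0.25)^7 = 0.25·0.133484 = 0.033371
Weight by the priors:
  P(Z=I)·f_I = 0.18 × 0.0472145 = 0.0084986
  P(Z=II)·f_II = 0.45 × 0.0461313 = 0.0207591
  P(Z=III)·f_III = 0.37 × 0.033371 = 0.0123473
Denominator: 0.0084986 + 0.0207591 + 0.0123473 = 0.0416049
So the posterior for Condition II is 0.0207591 / 0.0416049 ≈ 0.499.

0.499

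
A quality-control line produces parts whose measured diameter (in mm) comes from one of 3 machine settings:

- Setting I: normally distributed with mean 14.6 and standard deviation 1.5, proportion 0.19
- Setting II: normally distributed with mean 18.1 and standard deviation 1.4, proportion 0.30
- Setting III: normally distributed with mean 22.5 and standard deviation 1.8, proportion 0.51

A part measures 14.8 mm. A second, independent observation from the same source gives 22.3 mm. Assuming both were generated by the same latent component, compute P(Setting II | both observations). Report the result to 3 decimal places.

0.863

By Bayes' theorem, P(k | x) = w_k f_k(x) / Σ_j w_j f_j(x).
Since both observations come from the same component, the likelihood for component k is f_k(x₁)·f_k(x₂).
  L_I = [0.263608] × [5.04368e-07] = 1.32955e-07
  L_II = [0.0177127] × [0.00316561] = 5.60715e-05
  L_III = [2.35493e-05] × [0.220271] = 5.18721e-06
Multiply by the mixture weights:
  w_I·L_I = 0.19 × 1.32955e-07 = 2.52615e-08
  w_II·L_II = 0.30 × 5.60715e-05 = 1.68215e-05
  w_III·L_III = 0.51 × 5.18721e-06 = 2.64548e-06
Marginal: 2.52615e-08 + 1.68215e-05 + 2.64548e-06 = 1.94922e-05
P(Setting II | x₁,x₂) = 1.68215e-05 / 1.94922e-05 ≈ 0.863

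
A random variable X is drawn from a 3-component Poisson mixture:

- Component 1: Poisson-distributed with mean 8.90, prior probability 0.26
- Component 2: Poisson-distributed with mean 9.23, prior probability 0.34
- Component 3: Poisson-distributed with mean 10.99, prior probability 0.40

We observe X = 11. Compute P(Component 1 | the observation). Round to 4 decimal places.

0.2304

By Bayes' theorem, P(k | x) = π_k f_k(x) / Σ_j π_j f_j(x).
Component likelihoods at x = 11:
  p_1 = e^(−8.90)·8.90^11/11! = 0.094823
  p_2 = e^(−9.23)·9.23^11/11! = 0.101748
  p_3 = e^(−10.99)·10.99^11/11! = 0.119378
Unnormalised posteriors:
  π_1·p_1 = 0.26 × 0.094823 = 0.024654
  π_2·p_2 = 0.34 × 0.101748 = 0.0345942
  π_3·p_3 = 0.40 × 0.119378 = 0.047751
Normaliser: 0.024654 + 0.0345942 + 0.047751 = 0.106999
P(Component 1 | the observation) = 0.024654 / 0.106999 ≈ 0.2304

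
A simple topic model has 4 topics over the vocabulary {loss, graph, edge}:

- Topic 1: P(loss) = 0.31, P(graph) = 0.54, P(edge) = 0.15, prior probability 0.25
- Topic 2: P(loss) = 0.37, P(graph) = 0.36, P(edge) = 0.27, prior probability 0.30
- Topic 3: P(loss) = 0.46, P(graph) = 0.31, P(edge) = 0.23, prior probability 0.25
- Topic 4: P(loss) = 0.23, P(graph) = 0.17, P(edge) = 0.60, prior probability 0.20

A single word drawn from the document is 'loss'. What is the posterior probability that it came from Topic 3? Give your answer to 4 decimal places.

Apply Bayes' rule: the posterior for each component is proportional to its prior times its likelihood at x.
Component likelihoods at x = 'loss':
  p_1 = 0.31
  p_2 = 0.37
  p_3 = 0.46
  p_4 = 0.23
Prior × likelihood for each component:
  P(Z=1)·p_1 = 0.25 × 0.31 = 0.0775
  P(Z=2)·p_2 = 0.30 × 0.37 = 0.111
  P(Z=3)·p_3 = 0.25 × 0.46 = 0.115
  P(Z=4)·p_4 = 0.20 × 0.23 = 0.046
Sum: 0.0775 + 0.111 + 0.115 + 0.046 = 0.3495
So the posterior for Topic 3 is 0.115 / 0.3495 ≈ 0.3290.

0.3290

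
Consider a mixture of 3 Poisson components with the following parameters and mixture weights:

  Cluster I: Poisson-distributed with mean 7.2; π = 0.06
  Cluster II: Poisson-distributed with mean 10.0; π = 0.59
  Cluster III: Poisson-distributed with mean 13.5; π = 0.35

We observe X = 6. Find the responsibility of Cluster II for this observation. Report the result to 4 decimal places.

The responsibility of component k is P(Z=k) f_k(x) divided by Σ_j P(Z=j) f_j(x).
Poisson probabilities:
  L_I = e^(−7.2)·7.2^6/6! = 0.144458
  L_II = e^(−10.0)·10.0^6/6! = 0.0630555
  L_III = e^(−13.5)·13.5^6/6! = 0.0115264
Unnormalised posteriors:
  P(Z=I)·L_I = 0.06 × 0.144458 = 0.00866749
  P(Z=II)·L_II = 0.59 × 0.0630555 = 0.0372027
  P(Z=III)·L_III = 0.35 × 0.0115264 = 0.00403425
Evidence: 0.00866749 + 0.0372027 + 0.00403425 = 0.0499045
P(Cluster II | the observation) ≈ 0.7455

0.7455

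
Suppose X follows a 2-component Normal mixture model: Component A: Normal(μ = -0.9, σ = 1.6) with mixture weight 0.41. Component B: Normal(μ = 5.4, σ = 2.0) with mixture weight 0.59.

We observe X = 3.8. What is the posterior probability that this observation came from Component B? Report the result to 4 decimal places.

0.9843

Posterior ∝ prior × likelihood, so P(k | x) ∝ P(Z=k) f_k(x); normalise over all components.
Component likelihoods at x = 3.8:
  L_A = 0.00333462
  L_B = 0.144846
Multiply by the mixture weights:
  P(Z=A)·L_A = 0.41 × 0.00333462 = 0.0013672
  P(Z=B)·L_B = 0.59 × 0.144846 = 0.085459
Evidence: 0.0013672 + 0.085459 = 0.0868262
P(Component B | data) = 0.085459 / 0.0868262 ≈ 0.9843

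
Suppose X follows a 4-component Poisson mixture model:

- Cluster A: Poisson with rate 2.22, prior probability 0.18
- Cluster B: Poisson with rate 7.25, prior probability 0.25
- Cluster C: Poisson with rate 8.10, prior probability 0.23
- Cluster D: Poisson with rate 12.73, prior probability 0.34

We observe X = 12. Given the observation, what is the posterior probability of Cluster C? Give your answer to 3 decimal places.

0.202

The responsibility of component k is π_k f_k(x) divided by Σ_j π_j f_j(x).
Component likelihoods at x = 12:
  f_A = 3.24911e-06
  f_B = 0.0312668
  f_C = 0.0505473
  f_D = 0.111953
Weight by the priors:
  π_A·f_A = 0.18 × 3.24911e-06 = 5.84841e-07
  π_B·f_B = 0.25 × 0.0312668 = 0.00781671
  π_C·f_C = 0.23 × 0.0505473 = 0.0116259
  π_D·f_D = 0.34 × 0.111953 = 0.038064
Normaliser: 5.84841e-07 + 0.00781671 + 0.0116259 + 0.038064 = 0.0575071
So the posterior for Cluster C is 0.0116259 / 0.0575071 ≈ 0.202.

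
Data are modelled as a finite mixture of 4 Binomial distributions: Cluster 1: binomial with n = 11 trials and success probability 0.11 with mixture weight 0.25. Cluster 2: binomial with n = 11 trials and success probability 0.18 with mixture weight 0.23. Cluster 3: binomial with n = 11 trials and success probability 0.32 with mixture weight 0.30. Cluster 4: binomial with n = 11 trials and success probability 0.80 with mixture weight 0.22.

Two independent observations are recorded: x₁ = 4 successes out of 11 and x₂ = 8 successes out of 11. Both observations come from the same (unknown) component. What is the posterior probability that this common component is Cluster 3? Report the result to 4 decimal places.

Apply Bayes' rule: the posterior for each component is proportional to its prior times its likelihood at x.
Since both observations come from the same component, the likelihood for component k is f_k(x₁)·f_k(x₂).
  f_1 = [0.0213705] × [2.49342e-06] = 5.32856e-08
  f_2 = [0.0863577] × [0.000100255] = 8.65778e-06
  f_3 = [0.232636] × [0.00570441] = 0.00132705
  f_4 = [0.00173015] × [0.221459] = 0.000383158
Unnormalised posteriors:
  π_1·f_1 = 0.25 × 5.32856e-08 = 1.33214e-08
  π_2·f_2 = 0.23 × 8.65778e-06 = 1.99129e-06
  π_3·f_3 = 0.30 × 0.00132705 = 0.000398115
  π_4·f_4 = 0.22 × 0.000383158 = 8.42947e-05
Denominator: 1.33214e-08 + 1.99129e-06 + 0.000398115 + 8.42947e-05 = 0.000484414
P(Cluster 3 | data) = 0.000398115 / 0.000484414 ≈ 0.8218

0.8218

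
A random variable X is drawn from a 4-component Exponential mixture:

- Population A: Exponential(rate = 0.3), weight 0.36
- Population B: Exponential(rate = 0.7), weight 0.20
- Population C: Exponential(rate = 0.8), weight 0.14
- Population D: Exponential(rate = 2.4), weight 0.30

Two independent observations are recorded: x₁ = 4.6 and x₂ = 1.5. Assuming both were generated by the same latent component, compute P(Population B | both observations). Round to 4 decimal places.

By Bayes' theorem, P(k | x) = π_k f_k(x) / Σ_j π_j f_j(x).
Since both observations come from the same component, the likelihood for component k is f_k(x₁)·f_k(x₂).
  f_A = [0.3·e^(−0.3·4.6) = 0.3·e^(−1.3800) = 0.0754736] × [0.191288] = 0.0144372
  f_B = [0.7·e^(−0.7·4.6) = 0.7·e^(−3.2200) = 0.0279685] × [0.244956] = 0.00685107
  f_C = [0.8·e^(−0.8·4.6) = 0.8·e^(−3.6800) = 0.0201784] × [0.240955] = 0.00486209
  f_D = [2.4·e^(−2.4·4.6) = 2.4·e^(−11.0400) = 3.85124e-05] × [0.0655769] = 2.52552e-06
Weight by the priors:
  π_A·f_A = 0.36 × 0.0144372 = 0.0051974
  π_B·f_B = 0.20 × 0.00685107 = 0.00137021
  π_C·f_C = 0.14 × 0.00486209 = 0.000680692
  π_D·f_D = 0.30 × 2.52552e-06 = 7.57657e-07
Normaliser: 0.0051974 + 0.00137021 + 0.000680692 + 7.57657e-07 = 0.00724906
P(Population B | x₁, x₂) = 0.00137021 / 0.00724906 ≈ 0.1890

0.1890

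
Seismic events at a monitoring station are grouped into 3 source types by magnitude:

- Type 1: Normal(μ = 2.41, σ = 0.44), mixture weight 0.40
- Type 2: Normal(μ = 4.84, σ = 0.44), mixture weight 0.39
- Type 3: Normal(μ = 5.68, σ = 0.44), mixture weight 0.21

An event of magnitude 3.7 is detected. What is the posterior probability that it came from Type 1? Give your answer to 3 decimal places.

0.286

P(component k | x) = P(Z=k)·f_k(x) / marginal(x), where marginal(x) = Σ_j P(Z=j)·f_j(x).
Normal densities:
  p_1 = 0.0123298
  p_2 = 0.0316074
  p_3 = 3.63267e-05
Weight by the priors:
  P(Z=1)·p_1 = 0.40 × 0.0123298 = 0.00493192
  P(Z=2)·p_2 = 0.39 × 0.0316074 = 0.0123269
  P(Z=3)·p_3 = 0.21 × 3.63267e-05 = 7.6286e-06
Sum: 0.00493192 + 0.0123269 + 7.6286e-06 = 0.0172664
Responsibility of Type 1: 0.00493192 / 0.0172664 ≈ 0.286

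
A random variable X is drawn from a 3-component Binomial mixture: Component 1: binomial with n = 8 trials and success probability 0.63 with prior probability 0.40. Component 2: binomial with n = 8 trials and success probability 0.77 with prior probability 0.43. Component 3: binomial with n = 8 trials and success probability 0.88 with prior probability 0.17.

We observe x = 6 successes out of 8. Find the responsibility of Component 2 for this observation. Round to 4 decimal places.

0.5097

Apply Bayes' rule: the posterior for each component is proportional to its prior times its likelihood at x.
Binomial probabilities:
  p_1 = C(8,6)·0.63^6·0.37^2 = 28·0.0625235·0.1369 = 0.239665
  p_2 = C(8,6)·0.77^6·0.23^2 = 28·0.208422·0.0529 = 0.308715
  p_3 = C(8,6)·0.88^6·0.12^2 = 28·0.464404·0.0144 = 0.187248
Weight by the priors:
  π_1·p_1 = 0.40 × 0.239665 = 0.095866
  π_2·p_2 = 0.43 × 0.308715 = 0.132748
  π_3·p_3 = 0.17 × 0.187248 = 0.0318321
Sum: 0.095866 + 0.132748 + 0.0318321 = 0.260446
So the posterior for Component 2 is 0.132748 / 0.260446 ≈ 0.5097.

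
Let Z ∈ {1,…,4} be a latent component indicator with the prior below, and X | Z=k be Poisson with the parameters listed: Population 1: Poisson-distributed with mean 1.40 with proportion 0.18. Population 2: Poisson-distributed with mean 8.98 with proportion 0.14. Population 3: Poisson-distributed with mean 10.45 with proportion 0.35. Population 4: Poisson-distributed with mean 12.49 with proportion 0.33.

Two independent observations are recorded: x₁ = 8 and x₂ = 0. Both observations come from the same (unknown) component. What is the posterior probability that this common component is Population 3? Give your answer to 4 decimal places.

The responsibility of component k is P(Z=k) f_k(x) divided by Σ_j P(Z=j) f_j(x).
Since both observations come from the same component, the likelihood for component k is f_k(x₁)·f_k(x₂).
  f_1 = [e^(−1.40)·1.40^8/8! = 9.02592e-05] × [0.246597] = 2.22576e-05
  f_2 = [e^(−8.98)·8.98^8/8! = 0.132046] × [0.000125903] = 1.6625e-05
  f_3 = [e^(−10.45)·10.45^8/8! = 0.102102] × [2.89483e-05] = 2.95566e-06
  f_4 = [e^(−12.49)·12.49^8/8! = 0.0552893] × [3.76411e-06] = 2.08115e-07
Weight by the priors:
  P(Z=1)·f_1 = 0.18 × 2.22576e-05 = 4.00638e-06
  P(Z=2)·f_2 = 0.14 × 1.6625e-05 = 2.3275e-06
  P(Z=3)·f_3 = 0.35 × 2.95566e-06 = 1.03448e-06
  P(Z=4)·f_4 = 0.33 × 2.08115e-07 = 6.86779e-08
Evidence: 4.00638e-06 + 2.3275e-06 + 1.03448e-06 + 6.86779e-08 = 7.43703e-06
P(Population 3 | x₁, x₂) = 1.03448e-06 / 7.43703e-06 ≈ 0.1391

0.1391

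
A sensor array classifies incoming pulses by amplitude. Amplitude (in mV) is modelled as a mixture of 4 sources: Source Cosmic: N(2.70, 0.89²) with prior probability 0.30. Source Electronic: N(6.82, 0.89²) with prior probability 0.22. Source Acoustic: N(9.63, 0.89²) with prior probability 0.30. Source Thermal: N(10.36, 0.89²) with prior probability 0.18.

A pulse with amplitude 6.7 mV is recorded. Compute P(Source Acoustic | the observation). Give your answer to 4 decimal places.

0.0061

The responsibility of component k is P(Z=k) f_k(x) divided by Σ_j P(Z=j) f_j(x).
Evaluate each component's likelihood at the observed value:
  f_Cosmic = 1.84188e-05
  f_Electronic = 0.444194
  f_Acoustic = 0.0019863
  f_Thermal = 9.5331e-05
Multiply by the mixture weights:
  P(Z=Cosmic)·f_Cosmic = 0.30 × 1.84188e-05 = 5.52563e-06
  P(Z=Electronic)·f_Electronic = 0.22 × 0.444194 = 0.0977226
  P(Z=Acoustic)·f_Acoustic = 0.30 × 0.0019863 = 0.000595891
  P(Z=Thermal)·f_Thermal = 0.18 × 9.5331e-05 = 1.71596e-05
Denominator: 5.52563e-06 + 0.0977226 + 0.000595891 + 1.71596e-05 = 0.0983412
Responsibility of Source Acoustic: 0.000595891 / 0.0983412 ≈ 0.0061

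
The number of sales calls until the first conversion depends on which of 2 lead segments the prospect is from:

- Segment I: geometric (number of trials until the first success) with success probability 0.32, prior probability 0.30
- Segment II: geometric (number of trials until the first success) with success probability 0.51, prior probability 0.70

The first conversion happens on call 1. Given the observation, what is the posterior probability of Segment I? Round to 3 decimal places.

0.212

Apply Bayes' rule: the posterior for each component is proportional to its prior times its likelihood at x.
Geometric probabilities:
  f_I = 0.32·(1−0.32)^0 = 0.32·1 = 0.32
  f_II = 0.51·(1−0.51)^0 = 0.51·1 = 0.51
Unnormalised posteriors:
  w_I·f_I = 0.30 × 0.32 = 0.096
  w_II·f_II = 0.70 × 0.51 = 0.357
Sum: 0.096 + 0.357 = 0.453
P(Segment I | x) ≈ 0.212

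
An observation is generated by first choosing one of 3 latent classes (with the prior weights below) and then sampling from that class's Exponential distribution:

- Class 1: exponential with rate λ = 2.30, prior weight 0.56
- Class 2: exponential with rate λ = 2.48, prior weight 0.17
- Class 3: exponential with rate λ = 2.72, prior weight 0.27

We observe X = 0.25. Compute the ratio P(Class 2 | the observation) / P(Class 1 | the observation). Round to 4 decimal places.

0.3129

Only the two components matter; the odds are (π_i f_i(x)) / (π_j f_j(x)).
Exponential densities:
  L_1 = 2.30·e^(−2.30·0.25) = 2.30·e^(−0.5750) = 1.29422
  L_2 = 2.48·e^(−2.48·0.25) = 2.48·e^(−0.6200) = 1.3341
  L_3 = 2.72·e^(−2.72·0.25) = 2.72·e^(−0.6800) = 1.378
Posterior odds = (π_2·L_2) / (π_1·L_1) = (0.17·1.3341) / (0.56·1.29422) = 0.226797 / 0.724764 ≈ 0.3129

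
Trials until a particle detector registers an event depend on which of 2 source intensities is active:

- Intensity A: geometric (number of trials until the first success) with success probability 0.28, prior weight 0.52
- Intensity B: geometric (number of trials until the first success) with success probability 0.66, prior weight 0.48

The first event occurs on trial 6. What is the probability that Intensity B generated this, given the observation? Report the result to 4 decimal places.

By Bayes' theorem, P(k | x) = π_k f_k(x) / Σ_j π_j f_j(x).
Component likelihoods at x = 6:
  f_A = 0.28·(1−0.28)^5 = 0.28·0.193492 = 0.0541777
  f_B = 0.66·(1−0.66)^5 = 0.66·0.00454354 = 0.00299874
Prior × likelihood for each component:
  π_A·f_A = 0.52 × 0.0541777 = 0.0281724
  π_B·f_B = 0.48 × 0.00299874 = 0.00143939
Evidence: 0.0281724 + 0.00143939 = 0.0296118
P(Intensity B | 6) = 0.00143939 / 0.0296118 ≈ 0.0486

0.0486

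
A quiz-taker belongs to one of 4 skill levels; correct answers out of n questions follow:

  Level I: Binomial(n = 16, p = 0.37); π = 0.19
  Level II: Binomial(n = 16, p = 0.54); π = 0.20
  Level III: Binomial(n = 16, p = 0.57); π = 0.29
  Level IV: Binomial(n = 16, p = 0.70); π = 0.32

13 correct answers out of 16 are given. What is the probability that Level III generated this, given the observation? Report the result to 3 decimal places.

Apply Bayes' rule: the posterior for each component is proportional to its prior times its likelihood at x.
Binomial probabilities:
  f_I = C(16,13)·0.37^13·0.63^3 = 560·2.43569e-06·0.250047 = 0.000341061
  f_II = C(16,13)·0.54^13·0.46^3 = 560·0.000331985·0.097336 = 0.0180959
  f_III = C(16,13)·0.57^13·0.43^3 = 560·0.00067046·0.079507 = 0.0298515
  f_IV = C(16,13)·0.70^13·0.30^3 = 560·0.0096889·0.027 = 0.146496
Unnormalised posteriors:
  π_I·f_I = 0.19 × 0.000341061 = 6.48016e-05
  π_II·f_II = 0.20 × 0.0180959 = 0.00361918
  π_III·f_III = 0.29 × 0.0298515 = 0.00865694
  π_IV·f_IV = 0.32 × 0.146496 = 0.0468788
Marginal: 6.48016e-05 + 0.00361918 + 0.00865694 + 0.0468788 = 0.0592197
P(Level III | the observation) ≈ 0.146

0.146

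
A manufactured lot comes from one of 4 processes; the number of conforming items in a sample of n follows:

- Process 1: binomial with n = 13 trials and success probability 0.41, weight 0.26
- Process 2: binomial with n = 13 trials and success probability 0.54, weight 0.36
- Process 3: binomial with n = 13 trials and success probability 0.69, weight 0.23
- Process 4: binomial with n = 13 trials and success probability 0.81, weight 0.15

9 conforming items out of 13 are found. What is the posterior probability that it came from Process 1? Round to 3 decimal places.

0.058

The responsibility of component k is P(Z=k) f_k(x) divided by Σ_j P(Z=j) f_j(x).
Binomial probabilities:
  L_1 = 0.0283641
  L_2 = 0.124992
  L_3 = 0.234096
  L_4 = 0.139857
Multiply by the mixture weights:
  P(Z=1)·L_1 = 0.26 × 0.0283641 = 0.00737466
  P(Z=2)·L_2 = 0.36 × 0.124992 = 0.044997
  P(Z=3)·L_3 = 0.23 × 0.234096 = 0.0538422
  P(Z=4)·L_4 = 0.15 × 0.139857 = 0.0209786
Normaliser: 0.00737466 + 0.044997 + 0.0538422 + 0.0209786 = 0.127192
P(Process 1 | the observation) ≈ 0.058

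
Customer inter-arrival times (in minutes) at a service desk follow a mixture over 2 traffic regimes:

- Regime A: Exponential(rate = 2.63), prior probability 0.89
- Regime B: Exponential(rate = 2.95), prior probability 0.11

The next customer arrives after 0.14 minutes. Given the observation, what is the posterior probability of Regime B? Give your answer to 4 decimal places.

Posterior ∝ prior × likelihood, so P(k | x) ∝ w_k f_k(x); normalise over all components.
Exponential densities:
  L_A = 1.8199
  L_B = 1.9519
Multiply by the mixture weights:
  w_A·L_A = 0.89 × 1.8199 = 1.61971
  w_B·L_B = 0.11 × 1.9519 = 0.214709
Normaliser: 1.61971 + 0.214709 = 1.83442
P(Regime B | the observation) ≈ 0.1170

0.1170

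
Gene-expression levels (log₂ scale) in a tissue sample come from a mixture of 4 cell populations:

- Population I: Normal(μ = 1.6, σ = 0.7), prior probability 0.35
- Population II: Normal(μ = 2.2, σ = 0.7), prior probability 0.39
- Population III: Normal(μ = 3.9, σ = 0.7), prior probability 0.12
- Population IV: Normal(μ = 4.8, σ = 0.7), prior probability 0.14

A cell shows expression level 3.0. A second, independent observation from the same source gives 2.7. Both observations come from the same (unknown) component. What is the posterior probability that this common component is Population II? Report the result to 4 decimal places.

0.8585

Posterior ∝ prior × likelihood, so P(k | x) ∝ P(Z=k) f_k(x); normalise over all components.
Since both observations come from the same component, the likelihood for component k is f_k(x₁)·f_k(x₂).
  L_I = [0.07713] × [0.165803] = 0.0127883
  L_II = [0.296614] × [0.441593] = 0.130983
  L_III = [0.249376] × [0.131119] = 0.0326979
  L_IV = [0.0208921] × [0.00633121] = 0.000132272
Multiply by the mixture weights:
  P(Z=I)·L_I = 0.35 × 0.0127883 = 0.00447592
  P(Z=II)·L_II = 0.39 × 0.130983 = 0.0510832
  P(Z=III)·L_III = 0.12 × 0.0326979 = 0.00392374
  P(Z=IV)·L_IV = 0.14 × 0.000132272 = 1.85181e-05
Normaliser: 0.00447592 + 0.0510832 + 0.00392374 + 1.85181e-05 = 0.0595014
P(Population II | x₁, x₂) ≈ 0.8585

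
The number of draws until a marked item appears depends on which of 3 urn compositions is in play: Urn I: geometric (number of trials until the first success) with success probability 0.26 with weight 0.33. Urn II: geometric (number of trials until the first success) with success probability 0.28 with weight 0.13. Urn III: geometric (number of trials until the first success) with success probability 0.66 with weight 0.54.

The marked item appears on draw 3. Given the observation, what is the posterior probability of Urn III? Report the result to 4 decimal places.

Apply Bayes' rule: the posterior for each component is proportional to its prior times its likelihood at x.
Evaluate each component's likelihood at the observed value:
  L_I = 0.26·(1−0.26)^2 = 0.26·0.5476 = 0.142376
  L_II = 0.28·(1−0.28)^2 = 0.28·0.5184 = 0.145152
  L_III = 0.66·(1−0.66)^2 = 0.66·0.1156 = 0.076296
Weight by the priors:
  π_I·L_I = 0.33 × 0.142376 = 0.0469841
  π_II·L_II = 0.13 × 0.145152 = 0.0188698
  π_III·L_III = 0.54 × 0.076296 = 0.0411998
Evidence: 0.0469841 + 0.0188698 + 0.0411998 = 0.107054
P(Urn III | x) = 0.0411998 / 0.107054 ≈ 0.3849

0.3849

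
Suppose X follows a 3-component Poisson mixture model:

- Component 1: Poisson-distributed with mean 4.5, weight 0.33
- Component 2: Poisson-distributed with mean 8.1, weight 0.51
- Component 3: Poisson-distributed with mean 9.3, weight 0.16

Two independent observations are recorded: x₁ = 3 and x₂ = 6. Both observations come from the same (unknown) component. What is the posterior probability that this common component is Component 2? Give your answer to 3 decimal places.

By Bayes' theorem, P(k | x) = P(Z=k) f_k(x) / Σ_j P(Z=j) f_j(x).
Since both observations come from the same component, the likelihood for component k is f_k(x₁)·f_k(x₂).
  L_1 = [0.168718] × [0.12812] = 0.0216162
  L_2 = [0.0268855] × [0.119067] = 0.00320119
  L_3 = [0.0122563] × [0.0821536] = 0.0010069
Prior × likelihood for each component:
  P(Z=1)·L_1 = 0.33 × 0.0216162 = 0.00713333
  P(Z=2)·L_2 = 0.51 × 0.00320119 = 0.0016326
  P(Z=3)·L_3 = 0.16 × 0.0010069 = 0.000161104
Denominator: 0.00713333 + 0.0016326 + 0.000161104 = 0.00892704
So the posterior for Component 2 is 0.0016326 / 0.00892704 ≈ 0.183.

0.183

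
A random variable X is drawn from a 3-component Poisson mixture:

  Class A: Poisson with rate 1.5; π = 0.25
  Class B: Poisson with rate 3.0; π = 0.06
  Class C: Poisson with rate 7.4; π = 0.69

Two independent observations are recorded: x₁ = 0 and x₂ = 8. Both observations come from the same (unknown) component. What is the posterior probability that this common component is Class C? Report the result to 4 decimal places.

P(component k | x) = w_k·f_k(x) / marginal(x), where marginal(x) = Σ_j w_j·f_j(x).
Since both observations come from the same component, the likelihood for component k is f_k(x₁)·f_k(x₂).
  L_A = [0.22313] × [0.00014183] = 3.16465e-05
  L_B = [0.0497871] × [0.00810151] = 0.000403351
  L_C = [0.000611253] × [0.136318] = 8.33249e-05
Multiply by the mixture weights:
  w_A·L_A = 0.25 × 3.16465e-05 = 7.91163e-06
  w_B·L_B = 0.06 × 0.000403351 = 2.4201e-05
  w_C·L_C = 0.69 × 8.33249e-05 = 5.74942e-05
Sum: 7.91163e-06 + 2.4201e-05 + 5.74942e-05 = 8.96069e-05
So the posterior for Class C is 5.74942e-05 / 8.96069e-05 ≈ 0.6416.

0.6416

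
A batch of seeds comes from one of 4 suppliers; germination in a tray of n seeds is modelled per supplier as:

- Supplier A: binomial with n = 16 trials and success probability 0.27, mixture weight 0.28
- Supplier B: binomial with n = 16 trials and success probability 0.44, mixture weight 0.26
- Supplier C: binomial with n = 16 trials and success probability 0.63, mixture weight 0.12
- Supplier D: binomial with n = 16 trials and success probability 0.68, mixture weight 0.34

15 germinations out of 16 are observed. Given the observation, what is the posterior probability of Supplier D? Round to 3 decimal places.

Posterior ∝ prior × likelihood, so P(k | x) ∝ π_k f_k(x); normalise over all components.
Binomial probabilities:
  L_A = C(16,15)·0.27^15·0.73^1 = 16·2.95431e-09·0.73 = 3.45064e-08
  L_B = C(16,15)·0.44^15·0.56^1 = 16·4.48529e-06·0.56 = 4.01882e-05
  L_C = C(16,15)·0.63^15·0.37^1 = 16·0.000977481·0.37 = 0.00578669
  L_D = C(16,15)·0.68^15·0.32^1 = 16·0.0030735·0.32 = 0.0157363
Unnormalised posteriors:
  π_A·L_A = 0.28 × 3.45064e-08 = 9.66178e-09
  π_B·L_B = 0.26 × 4.01882e-05 = 1.04489e-05
  π_C·L_C = 0.12 × 0.00578669 = 0.000694402
  π_D·L_D = 0.34 × 0.0157363 = 0.00535035
Denominator: 9.66178e-09 + 1.04489e-05 + 0.000694402 + 0.00535035 = 0.00605522
So the posterior for Supplier D is 0.00535035 / 0.00605522 ≈ 0.884.

0.884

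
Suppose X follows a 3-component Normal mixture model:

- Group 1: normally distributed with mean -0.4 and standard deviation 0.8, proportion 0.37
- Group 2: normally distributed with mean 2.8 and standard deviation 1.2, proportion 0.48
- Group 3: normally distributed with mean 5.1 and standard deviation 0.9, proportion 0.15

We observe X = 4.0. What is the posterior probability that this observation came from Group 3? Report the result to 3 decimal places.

0.246

Apply Bayes' rule: the posterior for each component is proportional to its prior times its likelihood at x.
Normal densities:
  p_1 = 1.34622e-07
  p_2 = 0.201642
  p_3 = 0.210033
Weight by the priors:
  P(Z=1)·p_1 = 0.37 × 1.34622e-07 = 4.98101e-08
  P(Z=2)·p_2 = 0.48 × 0.201642 = 0.0967883
  P(Z=3)·p_3 = 0.15 × 0.210033 = 0.0315049
Denominator: 4.98101e-08 + 0.0967883 + 0.0315049 = 0.128293
Responsibility of Group 3: 0.0315049 / 0.128293 ≈ 0.246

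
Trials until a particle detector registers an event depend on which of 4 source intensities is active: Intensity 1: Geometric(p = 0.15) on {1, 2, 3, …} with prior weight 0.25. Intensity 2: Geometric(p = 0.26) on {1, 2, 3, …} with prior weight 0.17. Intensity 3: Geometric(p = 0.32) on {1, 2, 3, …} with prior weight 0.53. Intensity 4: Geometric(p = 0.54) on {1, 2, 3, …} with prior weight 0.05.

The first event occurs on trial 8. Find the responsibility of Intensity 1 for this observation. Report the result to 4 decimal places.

Apply Bayes' rule: the posterior for each component is proportional to its prior times its likelihood at x.
Geometric probabilities:
  f_1 = 0.15·(1−0.15)^7 = 0.15·0.320577 = 0.0480866
  f_2 = 0.26·(1−0.26)^7 = 0.26·0.121513 = 0.0315933
  f_3 = 0.32·(1−0.32)^7 = 0.32·0.0672299 = 0.0215136
  f_4 = 0.54·(1−0.54)^7 = 0.54·0.00435818 = 0.00235342
Prior × likelihood for each component:
  π_1·f_1 = 0.25 × 0.0480866 = 0.0120216
  π_2·f_2 = 0.17 × 0.0315933 = 0.00537087
  π_3·f_3 = 0.53 × 0.0215136 = 0.0114022
  π_4·f_4 = 0.05 × 0.00235342 = 0.000117671
Denominator: 0.0120216 + 0.00537087 + 0.0114022 + 0.000117671 = 0.0289124
Responsibility of Intensity 1: 0.0120216 / 0.0289124 ≈ 0.4158

0.4158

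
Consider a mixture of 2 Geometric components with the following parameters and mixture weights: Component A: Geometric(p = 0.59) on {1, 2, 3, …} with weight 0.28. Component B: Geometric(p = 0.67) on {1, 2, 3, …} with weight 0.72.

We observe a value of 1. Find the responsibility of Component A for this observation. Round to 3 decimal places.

Posterior ∝ prior × likelihood, so P(k | x) ∝ P(Z=k) f_k(x); normalise over all components.
Evaluate each component's likelihood at the observed value:
  L_A = 0.59
  L_B = 0.67
Multiply by the mixture weights:
  P(Z=A)·L_A = 0.28 × 0.59 = 0.1652
  P(Z=B)·L_B = 0.72 × 0.67 = 0.4824
Evidence: 0.1652 + 0.4824 = 0.6476
P(Component A | data) ≈ 0.255

0.255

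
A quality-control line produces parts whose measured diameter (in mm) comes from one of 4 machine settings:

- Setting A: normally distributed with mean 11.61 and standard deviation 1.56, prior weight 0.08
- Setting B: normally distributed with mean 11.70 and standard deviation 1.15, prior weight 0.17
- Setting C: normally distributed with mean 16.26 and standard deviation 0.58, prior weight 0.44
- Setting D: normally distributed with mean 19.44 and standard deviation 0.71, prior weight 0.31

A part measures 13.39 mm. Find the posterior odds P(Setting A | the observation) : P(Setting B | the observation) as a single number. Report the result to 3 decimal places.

0.533

The posterior odds equal the prior odds times the likelihood ratio: (P(Z=i)/P(Z=j))·(f_i(x)/f_j(x)).
Component likelihoods at x = 13.39 mm:
  f_A = (1/(1.56·√(2π)))·exp(−(13.39−11.61)²/(2·1.56²)) = 0.255732·exp(-0.65097) = 0.133375
  f_B = (1/(1.15·√(2π)))·exp(−(13.39−11.70)²/(2·1.15²)) = 0.346906·exp(-1.07981) = 0.11783
  f_C = (1/(0.58·√(2π)))·exp(−(13.39−16.26)²/(2·0.58²)) = 0.687832·exp(-12.24272) = 3.31541e-06
  f_D = (1/(0.71·√(2π)))·exp(−(13.39−19.44)²/(2·0.71²)) = 0.561891·exp(-36.30480) = 9.60898e-17
Odds = (0.08/0.17) × (0.133375/0.11783) = 0.470588 × 1.13192 ≈ 0.533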